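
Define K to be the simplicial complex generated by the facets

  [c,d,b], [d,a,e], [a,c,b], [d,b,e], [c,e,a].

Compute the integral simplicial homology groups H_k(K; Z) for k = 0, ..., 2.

We work with the vertex ordering a < b < c < d < e. The simplices of K, each written with vertices in increasing order, are:

  0-simplices (5): a, b, c, d, e
  1-simplices (10): ab, ac, ad, ae, bc, bd, be, cd, ce, de
  2-simplices (5): abc, ace, ade, bcd, bde

giving chain groups C_0 ≅ Z^5, C_1 ≅ Z^10, C_2 ≅ Z^5.

Boundary ∂_1: C_1 → C_0 maps an edge to its endpoints' difference, ∂[p,q] = q − p. For instance
  ∂bd = d − b.
The 5×10 boundary matrix has rank 4 and Smith normal form diag(1,1,1,1).

The boundary map ∂_2: C_2 → C_1 sends each 2-simplex [p,q,r] to [q,r] − [p,r] + [p,q]. For instance
  ∂ade = de − ae + ad,
  ∂bcd = cd − bd + bc.
The 10×5 boundary matrix has rank 5 and Smith normal form diag(1,1,1,1,1).

From H_k ≅ ker(∂_k) / im(∂_{k+1}) we obtain:

  H_0: rank C_0 − rank ∂_1 = 5 − 4 = 1, and the invariant factors of ∂_1 are all 1, so H_0 = Z.
  H_1: rank ker ∂_1 − rank ∂_2 = (10 − 4) − 5 = 1, and the invariant factors of ∂_2 are all 1, so H_1 = Z.
  H_2: rank ker ∂_2 − rank ∂_3 = (5 − 5) − 0 = 0, and there is no ∂_3, so H_2 = 0.

As a check, the Euler characteristic is 5 − 10 + 5 = 0, which agrees with 1 − 1 + 0 = 0.

H_0 = Z,  H_1 = Z,  H_2 = 0.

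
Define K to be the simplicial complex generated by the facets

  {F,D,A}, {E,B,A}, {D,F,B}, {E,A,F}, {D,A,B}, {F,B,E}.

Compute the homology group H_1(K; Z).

Fix the vertex order A < B < D < E < F and write every simplex with vertices in increasing order. Then dim K = 2 and the simplices of K are:

  0-simplices (5): A, B, D, E, F
  1-simplices (9): AB, AD, AE, AF, BD, BE, BF, DF, EF
  2-simplices (6): ABD, ABE, ADF, AEF, BDF, BEF

Hence C_0 ≅ Z^5, C_1 ≅ Z^9, C_2 ≅ Z^6.

The boundary map ∂_1: C_1 → C_0 is given by ∂[p,q] = [q] − [p].
This gives a 5×9 integer matrix of rank 4; reducing to Smith normal form yields diagonal entries (1,1,1,1).

∂_2: C_2 → C_1 sends each 2-simplex [p,q,r] to [q,r] − [p,r] + [p,q]. For instance
  ∂BDF = DF − BF + BD,
  ∂AEF = EF − AF + AE.
As a 9×6 matrix over Z this has rank 5, with invariant factors (1,1,1,1,1).

Now H_k = ker ∂_k / im ∂_{k+1}, so:

  H_1: rank ker ∂_1 − rank ∂_2 = (9 − 4) − 5 = 0, and the invariant factors of ∂_2 are all 1, so H_1 ≅ 0.

H_1 = 0.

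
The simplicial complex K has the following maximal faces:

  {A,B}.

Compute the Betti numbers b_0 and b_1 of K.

b_0 = 1, b_1 = 0.

Order the vertices as A < B. Listing each simplex with vertices in this order, K has dimension 1 with simplices:

  0-simplices (2): A, B
  1-simplices (1): AB

so the chain groups are C_0 ≅ Z^2, C_1 ≅ Z^1.

The boundary map ∂_1: C_1 → C_0 maps an edge to its endpoints' difference, ∂[p,q] = q − p.
The 2×1 boundary matrix has rank 1 and Smith normal form diag(1).

Computing H_k = (kernel of ∂_k) / (image of ∂_{k+1}):

  H_0: rank C_0 − rank ∂_1 = 2 − 1 = 1, and the invariant factors of ∂_1 are all 1, so H_0 ≅ Z.
  H_1: rank ker ∂_1 − rank ∂_2 = (1 − 1) − 0 = 0, and there is no ∂_2, so H_1 ≅ 0.

(K is a triangulation of the 1-simplex.)

Hence the Betti numbers are b_0 = 1, b_1 = 0.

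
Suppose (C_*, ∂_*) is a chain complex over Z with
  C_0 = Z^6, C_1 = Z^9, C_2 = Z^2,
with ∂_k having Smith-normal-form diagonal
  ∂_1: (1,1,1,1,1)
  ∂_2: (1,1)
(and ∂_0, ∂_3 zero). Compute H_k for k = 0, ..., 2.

H_0 ≅ Z,  H_1 ≅ Z^2,  H_2 = 0.

H_0: b_0 = 6 − 0 − 5 = 1; torsion from ∂_1 factors > 1: none. So H_0 ≅ Z.
H_1: b_1 = 9 − 5 − 2 = 2; torsion from ∂_2 factors > 1: none. So H_1 ≅ Z^2.
H_2: b_2 = 2 − 2 − 0 = 0; torsion from ∂_3 factors > 1: none. So H_2 ≅ 0.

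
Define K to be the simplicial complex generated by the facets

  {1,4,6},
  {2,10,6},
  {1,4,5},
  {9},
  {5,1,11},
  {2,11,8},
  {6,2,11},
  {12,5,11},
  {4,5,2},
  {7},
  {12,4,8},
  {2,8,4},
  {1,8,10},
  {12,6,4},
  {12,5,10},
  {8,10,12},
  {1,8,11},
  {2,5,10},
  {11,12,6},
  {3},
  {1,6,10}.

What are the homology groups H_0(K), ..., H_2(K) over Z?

Order the vertices as 1 < 2 < 3 < 4 < 5 < 6 < 7 < 8 < 9 < 10 < 11 < 12. Listing each simplex with vertices in this order, K has dimension 2 with simplices:

  0-simplices (12): [1], [2], [3], [4], [5], [6], [7], [8], [9], [10], [11], [12]
  1-simplices (27): (27 of them)
  2-simplices (18): (18 of them)

giving chain groups C_0 ≅ Z^12, C_1 ≅ Z^27, C_2 ≅ Z^18.

∂_1: C_1 → C_0 maps an edge to its endpoints' difference, ∂[p,q] = q − p.
This gives a 12×27 integer matrix of rank 8; reducing to Smith normal form yields diagonal entries (1,1,1,1,1,1,1,1).

∂_2: C_2 → C_1 maps a triangle to the signed sum of its edges. For instance
  ∂[6,11,12] = [11,12] − [6,12] + [6,11],
  ∂[5,11,12] = [11,12] − [5,12] + [5,11].
The 27×18 boundary matrix has rank 17 and Smith normal form diag(1,1,1,1,1,1,1,1,1,1,1,1,1,1,1,1,1).

From H_k ≅ ker(∂_k) / im(∂_{k+1}) we obtain:

  H_0: rank C_0 − rank ∂_1 = 12 − 8 = 4, and the invariant factors of ∂_1 are all 1, so H_0 ≅ Z^4.
  H_1: rank ker ∂_1 − rank ∂_2 = (27 − 8) − 17 = 2, and the invariant factors of ∂_2 are all 1, so H_1 ≅ Z^2.
  H_2: rank ker ∂_2 − rank ∂_3 = (18 − 17) − 0 = 1, and there is no ∂_3, so H_2 ≅ Z.

H_0 = Z^4,  H_1 = Z^2,  H_2 = Z.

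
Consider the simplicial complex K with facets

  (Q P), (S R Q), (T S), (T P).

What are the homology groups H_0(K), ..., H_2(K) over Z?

We work with the vertex ordering P < Q < R < S < T. The simplices of K, each written with vertices in increasing order, are:

  0-simplices (5): P, Q, R, S, T
  1-simplices (6): PQ, PT, QR, QS, RS, ST
  2-simplices (1): QRS

so the chain groups are C_0 ≅ Z^5, C_1 ≅ Z^6, C_2 ≅ Z^1.

∂_1: C_1 → C_0 is given by ∂[p,q] = [q] − [p]. For instance
  ∂RS = S − R.
As a 5×6 matrix over Z this has rank 4, with invariant factors (1,1,1,1).

∂_2: C_2 → C_1 sends each 2-simplex [p,q,r] to [q,r] − [p,r] + [p,q]. For instance
  ∂QRS = RS − QS + QR.
The resulting 6×1 matrix has rank 1, and its Smith normal form has invariant factors (1).

Now H_k = ker ∂_k / im ∂_{k+1}, so:

  H_0: rank C_0 − rank ∂_1 = 5 − 4 = 1, and the invariant factors of ∂_1 are all 1, so H_0 ≅ Z.
  H_1: rank ker ∂_1 − rank ∂_2 = (6 − 4) − 1 = 1, and the invariant factors of ∂_2 are all 1, so H_1 ≅ Z.
  H_2: rank ker ∂_2 − rank ∂_3 = (1 − 1) − 0 = 0, and there is no ∂_3, so H_2 ≅ 0.

H_0 = Z,  H_1 = Z,  H_2 = 0.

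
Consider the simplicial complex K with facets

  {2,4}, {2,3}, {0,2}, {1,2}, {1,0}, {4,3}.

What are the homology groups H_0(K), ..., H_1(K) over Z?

H_0 = Z,  H_1 = Z^2.

We work with the vertex ordering 0 < 1 < 2 < 3 < 4. The simplices of K, each written with vertices in increasing order, are:

  0-simplices (5): [0], [1], [2], [3], [4]
  1-simplices (6): [0,1], [0,2], [1,2], [2,3], [2,4], [3,4]

giving chain groups C_0 ≅ Z^5, C_1 ≅ Z^6.

Boundary ∂_1: C_1 → C_0 maps an edge to its endpoints' difference, ∂[p,q] = q − p. For instance
  ∂[2,4] = [4] − [2].
The 5×6 boundary matrix has rank 4 and Smith normal form diag(1,1,1,1).

Reading off H_k = ker ∂_k / im ∂_{k+1}:

  H_0: rank C_0 − rank ∂_1 = 5 − 4 = 1, and the invariant factors of ∂_1 are all 1, so H_0 = Z.
  H_1: rank ker ∂_1 − rank ∂_2 = (6 − 4) − 0 = 2, and there is no ∂_2, so H_1 = Z^2.

As a check, the Euler characteristic is 5 − 6 = -1, which agrees with 1 − 2 = -1.
(K is a triangulation of a wedge of 2 circles.)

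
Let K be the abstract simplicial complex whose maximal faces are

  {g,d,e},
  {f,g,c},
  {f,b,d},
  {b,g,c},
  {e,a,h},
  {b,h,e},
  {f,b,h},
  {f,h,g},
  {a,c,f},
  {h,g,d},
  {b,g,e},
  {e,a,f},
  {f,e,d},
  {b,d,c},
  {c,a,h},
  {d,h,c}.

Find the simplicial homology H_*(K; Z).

H_0 = Z,  H_1 = Z^2,  H_2 = Z.

We work with the vertex ordering a < b < c < d < e < f < g < h. The simplices of K, each written with vertices in increasing order, are:

  0-simplices (8): a, b, c, d, e, f, g, h
  1-simplices (24): ac, ae, af, ah, bc, bd, be, bf, bg, bh, cd, cf, cg, ch, de, df, dg, dh, ef, eg, eh, fg, fh, gh
  2-simplices (16): acf, ach, aef, aeh, bcd, bcg, bdf, beg, beh, bfh, cdh, cfg, def, deg, dgh, fgh

so the chain groups are C_0 ≅ Z^8, C_1 ≅ Z^24, C_2 ≅ Z^16.

The boundary map ∂_1: C_1 → C_0 maps an edge to its endpoints' difference, ∂[p,q] = q − p. For instance
  ∂ae = e − a.
The 8×24 boundary matrix has rank 7 and Smith normal form diag(1,1,1,1,1,1,1).

∂_2: C_2 → C_1 acts by ∂[p,q,r] = [q,r] − [p,r] + [p,q]. For instance
  ∂aef = ef − af + ae,
  ∂bfh = fh − bh + bf.
This gives a 24×16 integer matrix of rank 15; reducing to Smith normal form yields diagonal entries (1,1,1,1,1,1,1,1,1,1,1,1,1,1,1).

From H_k ≅ ker(∂_k) / im(∂_{k+1}) we obtain:

  H_0: rank C_0 − rank ∂_1 = 8 − 7 = 1, and the invariant factors of ∂_1 are all 1, so H_0 ≅ Z.
  H_1: rank ker ∂_1 − rank ∂_2 = (24 − 7) − 15 = 2, and the invariant factors of ∂_2 are all 1, so H_1 ≅ Z^2.
  H_2: rank ker ∂_2 − rank ∂_3 = (16 − 15) − 0 = 1, and there is no ∂_3, so H_2 ≅ Z.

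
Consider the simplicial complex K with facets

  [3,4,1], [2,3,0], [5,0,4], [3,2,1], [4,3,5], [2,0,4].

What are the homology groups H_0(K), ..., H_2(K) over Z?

H_0 ≅ Z,  H_1 ≅ Z,  H_2 = 0.

Order the vertices as 0 < 1 < 2 < 3 < 4 < 5. Listing each simplex with vertices in this order, K has dimension 2 with simplices:

  0-simplices (6): [0], [1], [2], [3], [4], [5]
  1-simplices (12): [0,2], [0,3], [0,4], [0,5], [1,2], [1,3], [1,4], [2,3], [2,4], [3,4], [3,5], [4,5]
  2-simplices (6): [0,2,3], [0,2,4], [0,4,5], [1,2,3], [1,3,4], [3,4,5]

so the chain groups are C_0 ≅ Z^6, C_1 ≅ Z^12, C_2 ≅ Z^6.

∂_1: C_1 → C_0 sends each edge [p,q] (with p < q) to q − p.
The resulting 6×12 matrix has rank 5, and its Smith normal form has invariant factors (1,1,1,1,1).

The boundary map ∂_2: C_2 → C_1 sends each 2-simplex [p,q,r] to [q,r] − [p,r] + [p,q]. For instance
  ∂[0,4,5] = [4,5] − [0,5] + [0,4],
  ∂[1,3,4] = [3,4] − [1,4] + [1,3].
This gives a 12×6 integer matrix of rank 6; reducing to Smith normal form yields diagonal entries (1,1,1,1,1,1).

Reading off H_k = ker ∂_k / im ∂_{k+1}:

  H_0: rank C_0 − rank ∂_1 = 6 − 5 = 1, and the invariant factors of ∂_1 are all 1, so H_0 ≅ Z.
  H_1: rank ker ∂_1 − rank ∂_2 = (12 − 5) − 6 = 1, and the invariant factors of ∂_2 are all 1, so H_1 ≅ Z.
  H_2: rank ker ∂_2 − rank ∂_3 = (6 − 6) − 0 = 0, and there is no ∂_3, so H_2 ≅ 0.

As a check, the Euler characteristic is 6 − 12 + 6 = 0, which agrees with 1 − 1 + 0 = 0.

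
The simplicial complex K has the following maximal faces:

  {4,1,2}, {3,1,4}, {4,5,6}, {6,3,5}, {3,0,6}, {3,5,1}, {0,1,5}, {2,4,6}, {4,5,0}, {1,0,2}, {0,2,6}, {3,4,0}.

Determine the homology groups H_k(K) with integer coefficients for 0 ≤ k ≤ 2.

H_0 = Z,  H_1 = Z/2,  H_2 = 0.

Fix the vertex order 0 < 1 < 2 < 3 < 4 < 5 < 6 and write every simplex with vertices in increasing order. Then dim K = 2 and the simplices of K are:

  0-simplices (7): [0], [1], [2], [3], [4], [5], [6]
  1-simplices (18): [0,1], [0,2], [0,3], [0,4], [0,5], [0,6], [1,2], [1,3], [1,4], [1,5], [2,4], [2,6], [3,4], [3,5], [3,6], [4,5], [4,6], [5,6]
  2-simplices (12): [0,1,2], [0,1,5], [0,2,6], [0,3,4], [0,3,6], [0,4,5], [1,2,4], [1,3,4], [1,3,5], [2,4,6], [3,5,6], [4,5,6]

Hence C_0 ≅ Z^7, C_1 ≅ Z^18, C_2 ≅ Z^12.

The boundary map ∂_1: C_1 → C_0 maps an edge to its endpoints' difference, ∂[p,q] = q − p. For instance
  ∂[0,6] = [6] − [0].
This gives a 7×18 integer matrix of rank 6; reducing to Smith normal form yields diagonal entries (1,1,1,1,1,1).

Boundary ∂_2: C_2 → C_1 maps a triangle to the signed sum of its edges. For instance
  ∂[0,1,2] = [1,2] − [0,2] + [0,1],
  ∂[0,3,6] = [3,6] − [0,6] + [0,3].
The 18×12 boundary matrix has rank 12 and Smith normal form diag(1,1,1,1,1,1,1,1,1,1,1,2).

Reading off H_k = ker ∂_k / im ∂_{k+1}:

  H_0: rank C_0 − rank ∂_1 = 7 − 6 = 1, and the invariant factors of ∂_1 are all 1, so H_0 = Z.
  H_1: rank ker ∂_1 − rank ∂_2 = (18 − 6) − 12 = 0, and ∂_2 has invariant factor 2 > 1, so H_1 = Z/2.
  H_2: rank ker ∂_2 − rank ∂_3 = (12 − 12) − 0 = 0, and there is no ∂_3, so H_2 = 0.

(K is a triangulation of the real projective plane RP^2.)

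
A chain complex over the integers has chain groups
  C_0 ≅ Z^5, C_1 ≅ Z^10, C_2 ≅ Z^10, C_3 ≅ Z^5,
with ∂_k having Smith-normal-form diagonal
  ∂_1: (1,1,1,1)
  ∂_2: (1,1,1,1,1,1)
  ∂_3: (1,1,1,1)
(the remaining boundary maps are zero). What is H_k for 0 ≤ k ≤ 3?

H_0 ≅ Z,  H_1 = 0,  H_2 = 0,  H_3 ≅ Z.

H_0: b_0 = 5 − 0 − 4 = 1; torsion from ∂_1 factors > 1: none. So H_0 ≅ Z.
H_1: b_1 = 10 − 4 − 6 = 0; torsion from ∂_2 factors > 1: none. So H_1 ≅ 0.
H_2: b_2 = 10 − 6 − 4 = 0; torsion from ∂_3 factors > 1: none. So H_2 ≅ 0.
H_3: b_3 = 5 − 4 − 0 = 1; torsion from ∂_4 factors > 1: none. So H_3 ≅ Z.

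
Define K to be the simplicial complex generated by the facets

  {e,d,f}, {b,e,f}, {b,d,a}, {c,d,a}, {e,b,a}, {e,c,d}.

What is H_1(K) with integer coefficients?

H_1 = Z.

Fix the vertex order a < b < c < d < e < f and write every simplex with vertices in increasing order. Then dim K = 2 and the simplices of K are:

  0-simplices (6): a, b, c, d, e, f
  1-simplices (12): ab, ac, ad, ae, bd, be, bf, cd, ce, de, df, ef
  2-simplices (6): abd, abe, acd, bef, cde, def

giving chain groups C_0 ≅ Z^6, C_1 ≅ Z^12, C_2 ≅ Z^6.

Boundary ∂_1: C_1 → C_0 maps an edge to its endpoints' difference, ∂[p,q] = q − p.
As a 6×12 matrix over Z this has rank 5, with invariant factors (1,1,1,1,1).

The boundary map ∂_2: C_2 → C_1 sends each 2-simplex [p,q,r] to [q,r] − [p,r] + [p,q]. For instance
  ∂bef = ef − bf + be,
  ∂def = ef − df + de.
The resulting 12×6 matrix has rank 6, and its Smith normal form has invariant factors (1,1,1,1,1,1).

Computing H_k = (kernel of ∂_k) / (image of ∂_{k+1}):

  H_1: rank ker ∂_1 − rank ∂_2 = (12 − 5) − 6 = 1, and the invariant factors of ∂_2 are all 1, so H_1 ≅ Z.

(K is a triangulation of the cylinder S^1 x I.)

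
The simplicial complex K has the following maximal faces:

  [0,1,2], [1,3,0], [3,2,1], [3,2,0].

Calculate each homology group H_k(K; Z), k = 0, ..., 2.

We work with the vertex ordering 0 < 1 < 2 < 3. The simplices of K, each written with vertices in increasing order, are:

  0-simplices (4): [0], [1], [2], [3]
  1-simplices (6): [0,1], [0,2], [0,3], [1,2], [1,3], [2,3]
  2-simplices (4): [0,1,2], [0,1,3], [0,2,3], [1,2,3]

so the chain groups are C_0 ≅ Z^4, C_1 ≅ Z^6, C_2 ≅ Z^4.

∂_1: C_1 → C_0 sends each edge [p,q] (with p < q) to q − p. For instance
  ∂[2,3] = [3] − [2].
This gives a 4×6 integer matrix of rank 3; reducing to Smith normal form yields diagonal entries (1,1,1).

∂_2: C_2 → C_1 acts by ∂[p,q,r] = [q,r] − [p,r] + [p,q]. For instance
  ∂[0,2,3] = [2,3] − [0,3] + [0,2],
  ∂[1,2,3] = [2,3] − [1,3] + [1,2].
As a 6×4 matrix over Z this has rank 3, with invariant factors (1,1,1).

Computing H_k = (kernel of ∂_k) / (image of ∂_{k+1}):

  H_0: rank C_0 − rank ∂_1 = 4 − 3 = 1, and the invariant factors of ∂_1 are all 1, so H_0 = Z.
  H_1: rank ker ∂_1 − rank ∂_2 = (6 − 3) − 3 = 0, and the invariant factors of ∂_2 are all 1, so H_1 = 0.
  H_2: rank ker ∂_2 − rank ∂_3 = (4 − 3) − 0 = 1, and there is no ∂_3, so H_2 = Z.

H_0 ≅ Z,  H_1 = 0,  H_2 ≅ Z.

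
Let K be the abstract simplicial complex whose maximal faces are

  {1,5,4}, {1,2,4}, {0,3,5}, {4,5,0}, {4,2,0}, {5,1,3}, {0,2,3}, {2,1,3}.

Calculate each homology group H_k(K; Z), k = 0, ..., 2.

H_0 = Z,  H_1 = 0,  H_2 = Z.

Take the total order 0 < 1 < 2 < 3 < 4 < 5 on the vertex set. Then K (dimension 2) consists of the simplices:

  0-simplices (6): [0], [1], [2], [3], [4], [5]
  1-simplices (12): [0,2], [0,3], [0,4], [0,5], [1,2], [1,3], [1,4], [1,5], [2,3], [2,4], [3,5], [4,5]
  2-simplices (8): [0,2,3], [0,2,4], [0,3,5], [0,4,5], [1,2,3], [1,2,4], [1,3,5], [1,4,5]

giving chain groups C_0 ≅ Z^6, C_1 ≅ Z^12, C_2 ≅ Z^8.

∂_1: C_1 → C_0 is given by ∂[p,q] = [q] − [p].
This gives a 6×12 integer matrix of rank 5; reducing to Smith normal form yields diagonal entries (1,1,1,1,1).

Boundary ∂_2: C_2 → C_1 acts by ∂[p,q,r] = [q,r] − [p,r] + [p,q]. For instance
  ∂[1,2,3] = [2,3] − [1,3] + [1,2],
  ∂[0,3,5] = [3,5] − [0,5] + [0,3].
This gives a 12×8 integer matrix of rank 7; reducing to Smith normal form yields diagonal entries (1,1,1,1,1,1,1).

From H_k ≅ ker(∂_k) / im(∂_{k+1}) we obtain:

  H_0: rank C_0 − rank ∂_1 = 6 − 5 = 1, and the invariant factors of ∂_1 are all 1, so H_0 = Z.
  H_1: rank ker ∂_1 − rank ∂_2 = (12 − 5) − 7 = 0, and the invariant factors of ∂_2 are all 1, so H_1 = 0.
  H_2: rank ker ∂_2 − rank ∂_3 = (8 − 7) − 0 = 1, and there is no ∂_3, so H_2 = Z.

As a check, the Euler characteristic is 6 − 12 + 8 = 2, which agrees with 1 − 0 + 1 = 2.
(K is a triangulation of the 2-sphere S^2.)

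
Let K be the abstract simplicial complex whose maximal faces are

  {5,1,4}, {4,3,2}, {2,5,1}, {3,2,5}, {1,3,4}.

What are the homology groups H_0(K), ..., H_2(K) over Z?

H_0 = Z,  H_1 = Z,  H_2 = 0.

Fix the vertex order 1 < 2 < 3 < 4 < 5 and write every simplex with vertices in increasing order. Then dim K = 2 and the simplices of K are:

  0-simplices (5): [1], [2], [3], [4], [5]
  1-simplices (10): [1,2], [1,3], [1,4], [1,5], [2,3], [2,4], [2,5], [3,4], [3,5], [4,5]
  2-simplices (5): [1,2,5], [1,3,4], [1,4,5], [2,3,4], [2,3,5]

Hence C_0 ≅ Z^5, C_1 ≅ Z^10, C_2 ≅ Z^5.

Boundary ∂_1: C_1 → C_0 maps an edge to its endpoints' difference, ∂[p,q] = q − p.
As a 5×10 matrix over Z this has rank 4, with invariant factors (1,1,1,1).

Boundary ∂_2: C_2 → C_1 maps a triangle to the signed sum of its edges. For instance
  ∂[2,3,5] = [3,5] − [2,5] + [2,3],
  ∂[1,3,4] = [3,4] − [1,4] + [1,3].
This gives a 10×5 integer matrix of rank 5; reducing to Smith normal form yields diagonal entries (1,1,1,1,1).

Reading off H_k = ker ∂_k / im ∂_{k+1}:

  H_0: rank C_0 − rank ∂_1 = 5 − 4 = 1, and the invariant factors of ∂_1 are all 1, so H_0 ≅ Z.
  H_1: rank ker ∂_1 − rank ∂_2 = (10 − 4) − 5 = 1, and the invariant factors of ∂_2 are all 1, so H_1 ≅ Z.
  H_2: rank ker ∂_2 − rank ∂_3 = (5 − 5) − 0 = 0, and there is no ∂_3, so H_2 ≅ 0.

As a check, the Euler characteristic is 5 − 10 + 5 = 0, which agrees with 1 − 1 + 0 = 0.
(K is a triangulation of the Möbius band.)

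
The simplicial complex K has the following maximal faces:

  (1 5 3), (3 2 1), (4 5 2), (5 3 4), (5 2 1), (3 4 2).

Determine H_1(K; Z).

We work with the vertex ordering 1 < 2 < 3 < 4 < 5. The simplices of K, each written with vertices in increasing order, are:

  0-simplices (5): [1], [2], [3], [4], [5]
  1-simplices (9): [1,2], [1,3], [1,5], [2,3], [2,4], [2,5], [3,4], [3,5], [4,5]
  2-simplices (6): [1,2,3], [1,2,5], [1,3,5], [2,3,4], [2,4,5], [3,4,5]

Hence C_0 ≅ Z^5, C_1 ≅ Z^9, C_2 ≅ Z^6.

∂_1: C_1 → C_0 maps an edge to its endpoints' difference, ∂[p,q] = q − p.
This gives a 5×9 integer matrix of rank 4; reducing to Smith normal form yields diagonal entries (1,1,1,1).

Boundary ∂_2: C_2 → C_1 sends each 2-simplex [p,q,r] to [q,r] − [p,r] + [p,q]. For instance
  ∂[2,4,5] = [4,5] − [2,5] + [2,4],
  ∂[1,2,3] = [2,3] − [1,3] + [1,2].
As a 9×6 matrix over Z this has rank 5, with invariant factors (1,1,1,1,1).

From H_k ≅ ker(∂_k) / im(∂_{k+1}) we obtain:

  H_1: rank ker ∂_1 − rank ∂_2 = (9 − 4) − 5 = 0, and the invariant factors of ∂_2 are all 1, so H_1 = 0.

H_1 = 0.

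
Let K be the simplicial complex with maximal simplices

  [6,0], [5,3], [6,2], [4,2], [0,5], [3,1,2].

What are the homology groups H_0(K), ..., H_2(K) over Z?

Take the total order 0 < 1 < 2 < 3 < 4 < 5 < 6 on the vertex set. Then K (dimension 2) consists of the simplices:

  0-simplices (7): [0], [1], [2], [3], [4], [5], [6]
  1-simplices (8): [0,5], [0,6], [1,2], [1,3], [2,3], [2,4], [2,6], [3,5]
  2-simplices (1): [1,2,3]

giving chain groups C_0 ≅ Z^7, C_1 ≅ Z^8, C_2 ≅ Z^1.

Boundary ∂_1: C_1 → C_0 sends each edge [p,q] (with p < q) to q − p.
As a 7×8 matrix over Z this has rank 6, with invariant factors (1,1,1,1,1,1).

∂_2: C_2 → C_1 sends each 2-simplex [p,q,r] to [q,r] − [p,r] + [p,q]. For instance
  ∂[1,2,3] = [2,3] − [1,3] + [1,2].
This gives a 8×1 integer matrix of rank 1; reducing to Smith normal form yields diagonal entries (1).

Now H_k = ker ∂_k / im ∂_{k+1}, so:

  H_0: rank C_0 − rank ∂_1 = 7 − 6 = 1, and the invariant factors of ∂_1 are all 1, so H_0 = Z.
  H_1: rank ker ∂_1 − rank ∂_2 = (8 − 6) − 1 = 1, and the invariant factors of ∂_2 are all 1, so H_1 = Z.
  H_2: rank ker ∂_2 − rank ∂_3 = (1 − 1) − 0 = 0, and there is no ∂_3, so H_2 = 0.

H_0 = Z,  H_1 = Z,  H_2 = 0.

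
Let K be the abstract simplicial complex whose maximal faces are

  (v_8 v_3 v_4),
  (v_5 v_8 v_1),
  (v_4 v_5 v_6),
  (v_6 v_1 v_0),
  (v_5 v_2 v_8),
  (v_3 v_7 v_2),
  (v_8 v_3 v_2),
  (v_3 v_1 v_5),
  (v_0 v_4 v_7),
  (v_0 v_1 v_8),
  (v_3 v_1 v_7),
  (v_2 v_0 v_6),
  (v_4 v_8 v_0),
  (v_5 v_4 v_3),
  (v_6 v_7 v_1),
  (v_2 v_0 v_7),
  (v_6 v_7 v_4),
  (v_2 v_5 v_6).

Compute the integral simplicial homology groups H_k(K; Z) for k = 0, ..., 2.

Take the total order v_0 < v_1 < v_2 < v_3 < v_4 < v_5 < v_6 < v_7 < v_8 on the vertex set. Then K (dimension 2) consists of the simplices:

  0-simplices (9): [v_0], [v_1], [v_2], [v_3], [v_4], [v_5], [v_6], [v_7], [v_8]
  1-simplices (27): (27 of them)
  2-simplices (18): (18 of them)

so the chain groups are C_0 ≅ Z^9, C_1 ≅ Z^27, C_2 ≅ Z^18.

The boundary map ∂_1: C_1 → C_0 maps an edge to its endpoints' difference, ∂[p,q] = q − p.
This gives a 9×27 integer matrix of rank 8; reducing to Smith normal form yields diagonal entries (1,1,1,1,1,1,1,1).

∂_2: C_2 → C_1 maps a triangle to the signed sum of its edges. For instance
  ∂[v_0,v_2,v_7] = [v_2,v_7] − [v_0,v_7] + [v_0,v_2],
  ∂[v_4,v_6,v_7] = [v_6,v_7] − [v_4,v_7] + [v_4,v_6].
As a 27×18 matrix over Z this has rank 18, with invariant factors (1,1,1,1,1,1,1,1,1,1,1,1,1,1,1,1,1,2).

Reading off H_k = ker ∂_k / im ∂_{k+1}:

  H_0: rank C_0 − rank ∂_1 = 9 − 8 = 1, and the invariant factors of ∂_1 are all 1, so H_0 ≅ Z.
  H_1: rank ker ∂_1 − rank ∂_2 = (27 − 8) − 18 = 1, and ∂_2 has invariant factor 2 > 1, so H_1 ≅ Z ⊕ Z/2Z.
  H_2: rank ker ∂_2 − rank ∂_3 = (18 − 18) − 0 = 0, and there is no ∂_3, so H_2 ≅ 0.

(K is a triangulation of the Klein bottle.)

H_0 ≅ Z,  H_1 ≅ Z ⊕ Z/2Z,  H_2 = 0.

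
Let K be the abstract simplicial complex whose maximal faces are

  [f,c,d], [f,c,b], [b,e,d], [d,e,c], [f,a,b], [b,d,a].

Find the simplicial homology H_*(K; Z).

H_0 = Z,  H_1 = Z,  H_2 = 0.

Order the vertices as a < b < c < d < e < f. Listing each simplex with vertices in this order, K has dimension 2 with simplices:

  0-simplices (6): a, b, c, d, e, f
  1-simplices (12): ab, ad, af, bc, bd, be, bf, cd, ce, cf, de, df
  2-simplices (6): abd, abf, bcf, bde, cde, cdf

Hence C_0 ≅ Z^6, C_1 ≅ Z^12, C_2 ≅ Z^6.

∂_1: C_1 → C_0 is given by ∂[p,q] = [q] − [p]. For instance
  ∂de = e − d.
This gives a 6×12 integer matrix of rank 5; reducing to Smith normal form yields diagonal entries (1,1,1,1,1).

Boundary ∂_2: C_2 → C_1 acts by ∂[p,q,r] = [q,r] − [p,r] + [p,q]. For instance
  ∂bde = de − be + bd,
  ∂bcf = cf − bf + bc.
This gives a 12×6 integer matrix of rank 6; reducing to Smith normal form yields diagonal entries (1,1,1,1,1,1).

Computing H_k = (kernel of ∂_k) / (image of ∂_{k+1}):

  H_0: rank C_0 − rank ∂_1 = 6 − 5 = 1, and the invariant factors of ∂_1 are all 1, so H_0 ≅ Z.
  H_1: rank ker ∂_1 − rank ∂_2 = (12 − 5) − 6 = 1, and the invariant factors of ∂_2 are all 1, so H_1 ≅ Z.
  H_2: rank ker ∂_2 − rank ∂_3 = (6 − 6) − 0 = 0, and there is no ∂_3, so H_2 ≅ 0.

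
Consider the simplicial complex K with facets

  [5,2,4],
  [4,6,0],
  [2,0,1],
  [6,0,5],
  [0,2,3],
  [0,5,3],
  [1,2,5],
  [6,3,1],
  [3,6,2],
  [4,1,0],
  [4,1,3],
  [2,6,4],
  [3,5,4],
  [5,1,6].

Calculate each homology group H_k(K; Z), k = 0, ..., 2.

We work with the vertex ordering 0 < 1 < 2 < 3 < 4 < 5 < 6. The simplices of K, each written with vertices in increasing order, are:

  0-simplices (7): [0], [1], [2], [3], [4], [5], [6]
  1-simplices (21): [0,1], [0,2], [0,3], [0,4], [0,5], [0,6], [1,2], [1,3], [1,4], [1,5], [1,6], [2,3], [2,4], [2,5], [2,6], [3,4], [3,5], [3,6], [4,5], [4,6], [5,6]
  2-simplices (14): [0,1,2], [0,1,4], [0,2,3], [0,3,5], [0,4,6], [0,5,6], [1,2,5], [1,3,4], [1,3,6], [1,5,6], [2,3,6], [2,4,5], [2,4,6], [3,4,5]

giving chain groups C_0 ≅ Z^7, C_1 ≅ Z^21, C_2 ≅ Z^14.

The boundary map ∂_1: C_1 → C_0 sends each edge [p,q] (with p < q) to q − p. For instance
  ∂[0,6] = [6] − [0].
The resulting 7×21 matrix has rank 6, and its Smith normal form has invariant factors (1,1,1,1,1,1).

The boundary map ∂_2: C_2 → C_1 sends each 2-simplex [p,q,r] to [q,r] − [p,r] + [p,q]. For instance
  ∂[1,2,5] = [2,5] − [1,5] + [1,2],
  ∂[0,1,4] = [1,4] − [0,4] + [0,1].
The resulting 21×14 matrix has rank 13, and its Smith normal form has invariant factors (1,1,1,1,1,1,1,1,1,1,1,1,1).

From H_k ≅ ker(∂_k) / im(∂_{k+1}) we obtain:

  H_0: rank C_0 − rank ∂_1 = 7 − 6 = 1, and the invariant factors of ∂_1 are all 1, so H_0 = Z.
  H_1: rank ker ∂_1 − rank ∂_2 = (21 − 6) − 13 = 2, and the invariant factors of ∂_2 are all 1, so H_1 = Z^2.
  H_2: rank ker ∂_2 − rank ∂_3 = (14 − 13) − 0 = 1, and there is no ∂_3, so H_2 = Z.

H_0 ≅ Z,  H_1 ≅ Z^2,  H_2 ≅ Z.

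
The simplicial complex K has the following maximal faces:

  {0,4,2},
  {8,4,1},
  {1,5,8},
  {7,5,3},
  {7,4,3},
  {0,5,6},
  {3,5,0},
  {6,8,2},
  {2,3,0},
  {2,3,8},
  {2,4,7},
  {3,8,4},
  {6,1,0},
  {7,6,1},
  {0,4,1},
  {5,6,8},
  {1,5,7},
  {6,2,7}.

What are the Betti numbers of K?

Take the total order 0 < 1 < 2 < 3 < 4 < 5 < 6 < 7 < 8 on the vertex set. Then K (dimension 2) consists of the simplices:

  0-simplices (9): [0], [1], [2], [3], [4], [5], [6], [7], [8]
  1-simplices (27): (27 of them)
  2-simplices (18): [0,1,4], [0,1,6], [0,2,3], [0,2,4], [0,3,5], [0,5,6], [1,4,8], [1,5,7], [1,5,8], [1,6,7], [2,3,8], [2,4,7], [2,6,7], [2,6,8], [3,4,7], [3,4,8], [3,5,7], [5,6,8]

Hence C_0 ≅ Z^9, C_1 ≅ Z^27, C_2 ≅ Z^18.

Boundary ∂_1: C_1 → C_0 sends each edge [p,q] (with p < q) to q − p. For instance
  ∂[3,7] = [7] − [3].
This gives a 9×27 integer matrix of rank 8; reducing to Smith normal form yields diagonal entries (1,1,1,1,1,1,1,1).

∂_2: C_2 → C_1 maps a triangle to the signed sum of its edges. For instance
  ∂[2,3,8] = [3,8] − [2,8] + [2,3],
  ∂[0,5,6] = [5,6] − [0,6] + [0,5].
The resulting 27×18 matrix has rank 18, and its Smith normal form has invariant factors (1,1,1,1,1,1,1,1,1,1,1,1,1,1,1,1,1,2).

Now H_k = ker ∂_k / im ∂_{k+1}, so:

  H_0: rank C_0 − rank ∂_1 = 9 − 8 = 1, and the invariant factors of ∂_1 are all 1, so H_0 = Z.
  H_1: rank ker ∂_1 − rank ∂_2 = (27 − 8) − 18 = 1, and ∂_2 has invariant factor 2 > 1, so H_1 = Z ⊕ Z/2.
  H_2: rank ker ∂_2 − rank ∂_3 = (18 − 18) − 0 = 0, and there is no ∂_3, so H_2 = 0.

Hence the Betti numbers are b_0 = 1, b_1 = 1, b_2 = 0.

b_0 = 1, b_1 = 1, b_2 = 0.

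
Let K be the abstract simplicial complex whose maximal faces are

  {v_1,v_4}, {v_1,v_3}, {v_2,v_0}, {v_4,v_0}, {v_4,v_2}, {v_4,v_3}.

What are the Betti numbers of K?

Take the total order v_0 < v_1 < v_2 < v_3 < v_4 on the vertex set. Then K (dimension 1) consists of the simplices:

  0-simplices (5): [v_0], [v_1], [v_2], [v_3], [v_4]
  1-simplices (6): [v_0,v_2], [v_0,v_4], [v_1,v_3], [v_1,v_4], [v_2,v_4], [v_3,v_4]

Hence C_0 ≅ Z^5, C_1 ≅ Z^6.

Boundary ∂_1: C_1 → C_0 is given by ∂[p,q] = [q] − [p].
The resulting 5×6 matrix has rank 4, and its Smith normal form has invariant factors (1,1,1,1).

Reading off H_k = ker ∂_k / im ∂_{k+1}:

  H_0: rank C_0 − rank ∂_1 = 5 − 4 = 1, and the invariant factors of ∂_1 are all 1, so H_0 ≅ Z.
  H_1: rank ker ∂_1 − rank ∂_2 = (6 − 4) − 0 = 2, and there is no ∂_2, so H_1 ≅ Z^2.

As a check, the Euler characteristic is 5 − 6 = -1, which agrees with 1 − 2 = -1.
(K is a triangulation of a wedge of 2 circles.)

Hence the Betti numbers are b_0 = 1, b_1 = 2.

b_0 = 1, b_1 = 2.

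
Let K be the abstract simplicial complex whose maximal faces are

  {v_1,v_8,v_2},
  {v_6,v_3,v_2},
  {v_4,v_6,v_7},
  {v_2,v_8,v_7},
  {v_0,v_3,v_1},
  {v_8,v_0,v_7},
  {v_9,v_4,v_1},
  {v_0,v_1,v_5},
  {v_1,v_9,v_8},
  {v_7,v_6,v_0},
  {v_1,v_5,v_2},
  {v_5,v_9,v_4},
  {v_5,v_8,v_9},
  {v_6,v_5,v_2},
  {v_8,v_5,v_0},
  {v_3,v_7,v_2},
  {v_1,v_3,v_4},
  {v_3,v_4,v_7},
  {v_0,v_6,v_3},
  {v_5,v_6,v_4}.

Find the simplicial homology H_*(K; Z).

H_0 = Z,  H_1 = Z × Z/2,  H_2 = 0.

We work with the vertex ordering v_0 < v_1 < v_2 < v_3 < v_4 < v_5 < v_6 < v_7 < v_8 < v_9. The simplices of K, each written with vertices in increasing order, are:

  0-simplices (10): [v_0], [v_1], [v_2], [v_3], [v_4], [v_5], [v_6], [v_7], [v_8], [v_9]
  1-simplices (30): (30 of them)
  2-simplices (20): (20 of them)

giving chain groups C_0 ≅ Z^10, C_1 ≅ Z^30, C_2 ≅ Z^20.

The boundary map ∂_1: C_1 → C_0 sends each edge [p,q] (with p < q) to q − p.
This gives a 10×30 integer matrix of rank 9; reducing to Smith normal form yields diagonal entries (1,1,1,1,1,1,1,1,1).

The boundary map ∂_2: C_2 → C_1 acts by ∂[p,q,r] = [q,r] − [p,r] + [p,q]. For instance
  ∂[v_1,v_4,v_9] = [v_4,v_9] − [v_1,v_9] + [v_1,v_4],
  ∂[v_0,v_5,v_8] = [v_5,v_8] − [v_0,v_8] + [v_0,v_5].
This gives a 30×20 integer matrix of rank 20; reducing to Smith normal form yields diagonal entries (1,1,1,1,1,1,1,1,1,1,1,1,1,1,1,1,1,1,1,2).

Reading off H_k = ker ∂_k / im ∂_{k+1}:

  H_0: rank C_0 − rank ∂_1 = 10 − 9 = 1, and the invariant factors of ∂_1 are all 1, so H_0 = Z.
  H_1: rank ker ∂_1 − rank ∂_2 = (30 − 9) − 20 = 1, and ∂_2 has invariant factor 2 > 1, so H_1 = Z × Z/2.
  H_2: rank ker ∂_2 − rank ∂_3 = (20 − 20) − 0 = 0, and there is no ∂_3, so H_2 = 0.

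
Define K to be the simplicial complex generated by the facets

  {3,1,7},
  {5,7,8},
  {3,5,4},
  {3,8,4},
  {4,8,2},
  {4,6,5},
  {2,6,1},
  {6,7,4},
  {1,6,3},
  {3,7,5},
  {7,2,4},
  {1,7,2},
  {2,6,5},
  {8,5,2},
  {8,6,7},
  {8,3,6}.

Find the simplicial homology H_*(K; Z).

K has 8 vertices, 24 edges, 16 triangles.
rank ∂_0 = 0, rank ∂_1 = 7 ⇒ b_0 = 8 − 0 − 7 = 1; all invariant factors of ∂_1 are 1 so no torsion. So H_0 ≅ Z.
rank ∂_1 = 7, rank ∂_2 = 15 ⇒ b_1 = 24 − 7 − 15 = 2; all invariant factors of ∂_2 are 1 so no torsion. So H_1 ≅ Z^2.
rank ∂_2 = 15, rank ∂_3 = 0 ⇒ b_2 = 16 − 15 − 0 = 1. So H_2 ≅ Z.

H_0 ≅ Z,  H_1 ≅ Z^2,  H_2 ≅ Z.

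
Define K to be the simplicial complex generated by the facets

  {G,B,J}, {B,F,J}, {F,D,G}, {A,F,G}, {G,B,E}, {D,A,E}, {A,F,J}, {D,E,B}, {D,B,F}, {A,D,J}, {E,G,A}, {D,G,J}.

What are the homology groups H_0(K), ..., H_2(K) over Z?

H_0 = Z,  H_1 = Z_2,  H_2 = 0.

Fix the vertex order A < B < D < E < F < G < J and write every simplex with vertices in increasing order. Then dim K = 2 and the simplices of K are:

  0-simplices (7): A, B, D, E, F, G, J
  1-simplices (18): AD, AE, AF, AG, AJ, BD, BE, BF, BG, BJ, DE, DF, DG, DJ, EG, FG, FJ, GJ
  2-simplices (12): ADE, ADJ, AEG, AFG, AFJ, BDE, BDF, BEG, BFJ, BGJ, DFG, DGJ

so the chain groups are C_0 ≅ Z^7, C_1 ≅ Z^18, C_2 ≅ Z^12.

The boundary map ∂_1: C_1 → C_0 maps an edge to its endpoints' difference, ∂[p,q] = q − p. For instance
  ∂BJ = J − B.
This gives a 7×18 integer matrix of rank 6; reducing to Smith normal form yields diagonal entries (1,1,1,1,1,1).

The boundary map ∂_2: C_2 → C_1 maps a triangle to the signed sum of its edges. For instance
  ∂BFJ = FJ − BJ + BF,
  ∂BGJ = GJ − BJ + BG.
As a 18×12 matrix over Z this has rank 12, with invariant factors (1,1,1,1,1,1,1,1,1,1,1,2).

Reading off H_k = ker ∂_k / im ∂_{k+1}:

  H_0: rank C_0 − rank ∂_1 = 7 − 6 = 1, and the invariant factors of ∂_1 are all 1, so H_0 = Z.
  H_1: rank ker ∂_1 − rank ∂_2 = (18 − 6) − 12 = 0, and ∂_2 has invariant factor 2 > 1, so H_1 = Z_2.
  H_2: rank ker ∂_2 − rank ∂_3 = (12 − 12) − 0 = 0, and there is no ∂_3, so H_2 = 0.

As a check, the Euler characteristic is 7 − 18 + 12 = 1, which agrees with 1 − 0 + 0 = 1.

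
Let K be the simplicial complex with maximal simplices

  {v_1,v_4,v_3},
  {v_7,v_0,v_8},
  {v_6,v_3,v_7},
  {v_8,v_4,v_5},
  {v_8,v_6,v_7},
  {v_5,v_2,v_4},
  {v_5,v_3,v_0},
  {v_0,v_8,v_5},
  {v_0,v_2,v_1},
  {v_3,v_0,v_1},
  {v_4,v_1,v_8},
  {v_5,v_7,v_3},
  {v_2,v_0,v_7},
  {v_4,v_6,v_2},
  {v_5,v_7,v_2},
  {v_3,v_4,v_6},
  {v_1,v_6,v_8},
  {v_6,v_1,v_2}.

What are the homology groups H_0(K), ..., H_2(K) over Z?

Take the total order v_0 < v_1 < v_2 < v_3 < v_4 < v_5 < v_6 < v_7 < v_8 on the vertex set. Then K (dimension 2) consists of the simplices:

  0-simplices (9): [v_0], [v_1], [v_2], [v_3], [v_4], [v_5], [v_6], [v_7], [v_8]
  1-simplices (27): (27 of them)
  2-simplices (18): (18 of them)

Hence C_0 ≅ Z^9, C_1 ≅ Z^27, C_2 ≅ Z^18.

Boundary ∂_1: C_1 → C_0 maps an edge to its endpoints' difference, ∂[p,q] = q − p.
The 9×27 boundary matrix has rank 8 and Smith normal form diag(1,1,1,1,1,1,1,1).

The boundary map ∂_2: C_2 → C_1 acts by ∂[p,q,r] = [q,r] − [p,r] + [p,q]. For instance
  ∂[v_0,v_1,v_3] = [v_1,v_3] − [v_0,v_3] + [v_0,v_1],
  ∂[v_0,v_7,v_8] = [v_7,v_8] − [v_0,v_8] + [v_0,v_7].
As a 27×18 matrix over Z this has rank 18, with invariant factors (1,1,1,1,1,1,1,1,1,1,1,1,1,1,1,1,1,2).

Computing H_k = (kernel of ∂_k) / (image of ∂_{k+1}):

  H_0: rank C_0 − rank ∂_1 = 9 − 8 = 1, and the invariant factors of ∂_1 are all 1, so H_0 ≅ Z.
  H_1: rank ker ∂_1 − rank ∂_2 = (27 − 8) − 18 = 1, and ∂_2 has invariant factor 2 > 1, so H_1 ≅ Z ⊕ Z_2.
  H_2: rank ker ∂_2 − rank ∂_3 = (18 − 18) − 0 = 0, and there is no ∂_3, so H_2 ≅ 0.

(K is a triangulation of the Klein bottle.)

H_0 ≅ Z,  H_1 ≅ Z ⊕ Z_2,  H_2 = 0.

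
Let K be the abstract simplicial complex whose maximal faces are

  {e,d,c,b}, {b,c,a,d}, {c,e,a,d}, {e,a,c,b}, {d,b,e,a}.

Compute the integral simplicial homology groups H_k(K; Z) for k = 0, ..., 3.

H_0 = Z,  H_1 = 0,  H_2 = 0,  H_3 = Z.

We work with the vertex ordering a < b < c < d < e. The simplices of K, each written with vertices in increasing order, are:

  0-simplices (5): a, b, c, d, e
  1-simplices (10): ab, ac, ad, ae, bc, bd, be, cd, ce, de
  2-simplices (10): abc, abd, abe, acd, ace, ade, bcd, bce, bde, cde
  3-simplices (5): abcd, abce, abde, acde, bcde

so the chain groups are C_0 ≅ Z^5, C_1 ≅ Z^10, C_2 ≅ Z^10, C_3 ≅ Z^5.

Boundary ∂_1: C_1 → C_0 sends each edge [p,q] (with p < q) to q − p. For instance
  ∂ae = e − a.
The 5×10 boundary matrix has rank 4 and Smith normal form diag(1,1,1,1).

Boundary ∂_2: C_2 → C_1 maps a triangle to the signed sum of its edges. For instance
  ∂abc = bc − ac + ab,
  ∂bcd = cd − bd + bc.
This gives a 10×10 integer matrix of rank 6; reducing to Smith normal form yields diagonal entries (1,1,1,1,1,1).

Boundary ∂_3: C_3 → C_2 sends each 3-simplex σ to the alternating sum Σ_i (−1)^i (σ with its i-th vertex removed). For instance
  ∂acde = cde − ade + ace − acd,
  ∂bcde = cde − bde + bce − bcd.
The resulting 10×5 matrix has rank 4, and its Smith normal form has invariant factors (1,1,1,1).

Computing H_k = (kernel of ∂_k) / (image of ∂_{k+1}):

  H_0: rank C_0 − rank ∂_1 = 5 − 4 = 1, and the invariant factors of ∂_1 are all 1, so H_0 = Z.
  H_1: rank ker ∂_1 − rank ∂_2 = (10 − 4) − 6 = 0, and the invariant factors of ∂_2 are all 1, so H_1 = 0.
  H_2: rank ker ∂_2 − rank ∂_3 = (10 − 6) − 4 = 0, and the invariant factors of ∂_3 are all 1, so H_2 = 0.
  H_3: rank ker ∂_3 − rank ∂_4 = (5 − 4) − 0 = 1, and there is no ∂_4, so H_3 = Z.

As a check, the Euler characteristic is 5 − 10 + 10 − 5 = 0, which agrees with 1 − 0 + 0 − 1 = 0.
(K is a triangulation of the 3-sphere S^3.)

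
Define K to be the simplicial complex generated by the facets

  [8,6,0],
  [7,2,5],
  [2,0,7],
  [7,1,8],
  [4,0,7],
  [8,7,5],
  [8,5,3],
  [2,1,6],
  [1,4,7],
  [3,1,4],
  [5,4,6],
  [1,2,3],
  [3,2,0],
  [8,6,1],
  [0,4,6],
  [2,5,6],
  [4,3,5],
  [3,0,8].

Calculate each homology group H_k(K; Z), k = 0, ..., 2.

H_0 = Z,  H_1 = Z^2,  H_2 = Z.

Take the total order 0 < 1 < 2 < 3 < 4 < 5 < 6 < 7 < 8 on the vertex set. Then K (dimension 2) consists of the simplices:

  0-simplices (9): [0], [1], [2], [3], [4], [5], [6], [7], [8]
  1-simplices (27): (27 of them)
  2-simplices (18): [0,2,3], [0,2,7], [0,3,8], [0,4,6], [0,4,7], [0,6,8], [1,2,3], [1,2,6], [1,3,4], [1,4,7], [1,6,8], [1,7,8], [2,5,6], [2,5,7], [3,4,5], [3,5,8], [4,5,6], [5,7,8]

giving chain groups C_0 ≅ Z^9, C_1 ≅ Z^27, C_2 ≅ Z^18.

The boundary map ∂_1: C_1 → C_0 maps an edge to its endpoints' difference, ∂[p,q] = q − p. For instance
  ∂[1,4] = [4] − [1].
The resulting 9×27 matrix has rank 8, and its Smith normal form has invariant factors (1,1,1,1,1,1,1,1).

The boundary map ∂_2: C_2 → C_1 acts by ∂[p,q,r] = [q,r] − [p,r] + [p,q]. For instance
  ∂[5,7,8] = [7,8] − [5,8] + [5,7],
  ∂[3,4,5] = [4,5] − [3,5] + [3,4].
The 27×18 boundary matrix has rank 17 and Smith normal form diag(1,1,1,1,1,1,1,1,1,1,1,1,1,1,1,1,1).

From H_k ≅ ker(∂_k) / im(∂_{k+1}) we obtain:

  H_0: rank C_0 − rank ∂_1 = 9 − 8 = 1, and the invariant factors of ∂_1 are all 1, so H_0 = Z.
  H_1: rank ker ∂_1 − rank ∂_2 = (27 − 8) − 17 = 2, and the invariant factors of ∂_2 are all 1, so H_1 = Z^2.
  H_2: rank ker ∂_2 − rank ∂_3 = (18 − 17) − 0 = 1, and there is no ∂_3, so H_2 = Z.

As a check, the Euler characteristic is 9 − 27 + 18 = 0, which agrees with 1 − 2 + 1 = 0.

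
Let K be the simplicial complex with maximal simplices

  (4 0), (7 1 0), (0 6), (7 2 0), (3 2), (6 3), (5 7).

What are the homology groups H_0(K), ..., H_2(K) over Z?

H_0 = Z,  H_1 = Z,  H_2 = 0.

Fix the vertex order 0 < 1 < 2 < 3 < 4 < 5 < 6 < 7 and write every simplex with vertices in increasing order. Then dim K = 2 and the simplices of K are:

  0-simplices (8): [0], [1], [2], [3], [4], [5], [6], [7]
  1-simplices (10): [0,1], [0,2], [0,4], [0,6], [0,7], [1,7], [2,3], [2,7], [3,6], [5,7]
  2-simplices (2): [0,1,7], [0,2,7]

Hence C_0 ≅ Z^8, C_1 ≅ Z^10, C_2 ≅ Z^2.

∂_1: C_1 → C_0 is given by ∂[p,q] = [q] − [p].
The resulting 8×10 matrix has rank 7, and its Smith normal form has invariant factors (1,1,1,1,1,1,1).

The boundary map ∂_2: C_2 → C_1 maps a triangle to the signed sum of its edges. For instance
  ∂[0,2,7] = [2,7] − [0,7] + [0,2],
  ∂[0,1,7] = [1,7] − [0,7] + [0,1].
As a 10×2 matrix over Z this has rank 2, with invariant factors (1,1).

Reading off H_k = ker ∂_k / im ∂_{k+1}:

  H_0: rank C_0 − rank ∂_1 = 8 − 7 = 1, and the invariant factors of ∂_1 are all 1, so H_0 ≅ Z.
  H_1: rank ker ∂_1 − rank ∂_2 = (10 − 7) − 2 = 1, and the invariant factors of ∂_2 are all 1, so H_1 ≅ Z.
  H_2: rank ker ∂_2 − rank ∂_3 = (2 − 2) − 0 = 0, and there is no ∂_3, so H_2 ≅ 0.

As a check, the Euler characteristic is 8 − 10 + 2 = 0, which agrees with 1 − 1 + 0 = 0.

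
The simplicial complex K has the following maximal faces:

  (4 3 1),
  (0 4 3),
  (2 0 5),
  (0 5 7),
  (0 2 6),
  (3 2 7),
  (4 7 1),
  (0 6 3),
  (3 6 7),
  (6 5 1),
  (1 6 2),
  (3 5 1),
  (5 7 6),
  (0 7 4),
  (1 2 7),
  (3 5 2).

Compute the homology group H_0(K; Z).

Order the vertices as 0 < 1 < 2 < 3 < 4 < 5 < 6 < 7. Listing each simplex with vertices in this order, K has dimension 2 with simplices:

  0-simplices (8): [0], [1], [2], [3], [4], [5], [6], [7]
  1-simplices (24): (24 of them)
  2-simplices (16): [0,2,5], [0,2,6], [0,3,4], [0,3,6], [0,4,7], [0,5,7], [1,2,6], [1,2,7], [1,3,4], [1,3,5], [1,4,7], [1,5,6], [2,3,5], [2,3,7], [3,6,7], [5,6,7]

Hence C_0 ≅ Z^8, C_1 ≅ Z^24, C_2 ≅ Z^16.

The boundary map ∂_1: C_1 → C_0 is given by ∂[p,q] = [q] − [p].
The resulting 8×24 matrix has rank 7, and its Smith normal form has invariant factors (1,1,1,1,1,1,1).

∂_2: C_2 → C_1 sends each 2-simplex [p,q,r] to [q,r] − [p,r] + [p,q]. For instance
  ∂[0,2,6] = [2,6] − [0,6] + [0,2],
  ∂[2,3,7] = [3,7] − [2,7] + [2,3].
The 24×16 boundary matrix has rank 15 and Smith normal form diag(1,1,1,1,1,1,1,1,1,1,1,1,1,1,1).

Computing H_k = (kernel of ∂_k) / (image of ∂_{k+1}):

  H_0: rank C_0 − rank ∂_1 = 8 − 7 = 1, and the invariant factors of ∂_1 are all 1, so H_0 = Z.

H_0 ≅ Z.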